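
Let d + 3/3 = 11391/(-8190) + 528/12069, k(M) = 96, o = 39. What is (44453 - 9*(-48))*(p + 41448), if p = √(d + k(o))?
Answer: 1860393480 + 8977*√139463833282410/244062 ≈ 1.8608e+9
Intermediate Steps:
d = -8592547/3660930 (d = -1 + (11391/(-8190) + 528/12069) = -1 + (11391*(-1/8190) + 528*(1/12069)) = -1 + (-3797/2730 + 176/4023) = -1 - 4931617/3660930 = -8592547/3660930 ≈ -2.3471)
p = √139463833282410/1220310 (p = √(-8592547/3660930 + 96) = √(342856733/3660930) = √139463833282410/1220310 ≈ 9.6774)
(44453 - 9*(-48))*(p + 41448) = (44453 - 9*(-48))*(√139463833282410/1220310 + 41448) = (44453 + 432)*(41448 + √139463833282410/1220310) = 44885*(41448 + √139463833282410/1220310) = 1860393480 + 8977*√139463833282410/244062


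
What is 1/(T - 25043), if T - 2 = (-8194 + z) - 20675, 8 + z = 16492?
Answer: -1/37426 ≈ -2.6719e-5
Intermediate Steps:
z = 16484 (z = -8 + 16492 = 16484)
T = -12383 (T = 2 + ((-8194 + 16484) - 20675) = 2 + (8290 - 20675) = 2 - 12385 = -12383)
1/(T - 25043) = 1/(-12383 - 25043) = 1/(-37426) = -1/37426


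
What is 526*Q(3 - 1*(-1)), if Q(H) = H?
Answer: 2104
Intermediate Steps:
526*Q(3 - 1*(-1)) = 526*(3 - 1*(-1)) = 526*(3 + 1) = 526*4 = 2104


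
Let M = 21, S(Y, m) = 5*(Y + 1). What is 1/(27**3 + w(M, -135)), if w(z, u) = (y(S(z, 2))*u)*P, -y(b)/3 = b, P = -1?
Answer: -1/24867 ≈ -4.0214e-5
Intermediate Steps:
S(Y, m) = 5 + 5*Y (S(Y, m) = 5*(1 + Y) = 5 + 5*Y)
y(b) = -3*b
w(z, u) = -u*(-15 - 15*z) (w(z, u) = ((-3*(5 + 5*z))*u)*(-1) = ((-15 - 15*z)*u)*(-1) = (u*(-15 - 15*z))*(-1) = -u*(-15 - 15*z))
1/(27**3 + w(M, -135)) = 1/(27**3 + 15*(-135)*(1 + 21)) = 1/(19683 + 15*(-135)*22) = 1/(19683 - 44550) = 1/(-24867) = -1/24867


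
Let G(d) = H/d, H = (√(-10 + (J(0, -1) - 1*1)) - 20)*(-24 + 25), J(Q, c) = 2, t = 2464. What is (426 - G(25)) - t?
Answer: -10186/5 - 3*I/25 ≈ -2037.2 - 0.12*I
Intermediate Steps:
H = -20 + 3*I (H = (√(-10 + (2 - 1*1)) - 20)*(-24 + 25) = (√(-10 + (2 - 1)) - 20)*1 = (√(-10 + 1) - 20)*1 = (√(-9) - 20)*1 = (3*I - 20)*1 = (-20 + 3*I)*1 = -20 + 3*I ≈ -20.0 + 3.0*I)
G(d) = (-20 + 3*I)/d
(426 - G(25)) - t = (426 - (-20 + 3*I)/25) - 1*2464 = (426 - (-20 + 3*I)/25) - 2464 = (426 - (-⅘ + 3*I/25)) - 2464 = (426 + (⅘ - 3*I/25)) - 2464 = (2134/5 - 3*I/25) - 2464 = -10186/5 - 3*I/25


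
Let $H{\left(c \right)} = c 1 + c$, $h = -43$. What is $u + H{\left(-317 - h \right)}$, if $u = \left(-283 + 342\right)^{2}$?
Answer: $2933$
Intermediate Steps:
$H{\left(c \right)} = 2 c$ ($H{\left(c \right)} = c + c = 2 c$)
$u = 3481$ ($u = 59^{2} = 3481$)
$u + H{\left(-317 - h \right)} = 3481 + 2 \left(-317 - -43\right) = 3481 + 2 \left(-317 + 43\right) = 3481 + 2 \left(-274\right) = 3481 - 548 = 2933$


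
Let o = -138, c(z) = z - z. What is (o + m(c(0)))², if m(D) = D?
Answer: 19044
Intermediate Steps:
c(z) = 0
(o + m(c(0)))² = (-138 + 0)² = (-138)² = 19044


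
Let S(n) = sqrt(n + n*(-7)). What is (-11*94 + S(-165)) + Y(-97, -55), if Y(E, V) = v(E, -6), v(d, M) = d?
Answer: -1131 + 3*sqrt(110) ≈ -1099.5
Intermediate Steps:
Y(E, V) = E
S(n) = sqrt(6)*sqrt(-n) (S(n) = sqrt(n - 7*n) = sqrt(-6*n) = sqrt(6)*sqrt(-n))
(-11*94 + S(-165)) + Y(-97, -55) = (-11*94 + sqrt(6)*sqrt(-1*(-165))) - 97 = (-1034 + sqrt(6)*sqrt(165)) - 97 = (-1034 + 3*sqrt(110)) - 97 = -1131 + 3*sqrt(110)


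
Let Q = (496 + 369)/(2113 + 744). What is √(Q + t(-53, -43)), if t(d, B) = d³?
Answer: 2*I*√303799612117/2857 ≈ 385.85*I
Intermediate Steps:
Q = 865/2857 ≈ 0.30276
√(Q + t(-53, -43)) = √(865/2857 + (-53)³) = √(865/2857 - 148877) = √(-425340724/2857) = 2*I*√303799612117/2857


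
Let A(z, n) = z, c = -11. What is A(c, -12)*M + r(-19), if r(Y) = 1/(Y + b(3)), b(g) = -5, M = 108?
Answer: -28513/24 ≈ -1188.0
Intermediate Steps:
r(Y) = 1/(-5 + Y) (r(Y) = 1/(Y - 5) = 1/(-5 + Y))
A(c, -12)*M + r(-19) = -11*108 + 1/(-5 - 19) = -1188 + 1/(-24) = -1188 - 1/24 = -28513/24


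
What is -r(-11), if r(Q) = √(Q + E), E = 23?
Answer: -2*√3 ≈ -3.4641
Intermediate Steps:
r(Q) = √(23 + Q) (r(Q) = √(Q + 23) = √(23 + Q))
-r(-11) = -√(23 - 11) = -√12 = -2*√3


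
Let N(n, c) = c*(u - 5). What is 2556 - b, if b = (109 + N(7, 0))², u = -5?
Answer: -9325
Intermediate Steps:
N(n, c) = -10*c (N(n, c) = c*(-5 - 5) = c*(-10) = -10*c)
b = 11881 (b = (109 - 10*0)² = (109 + 0)² = 109² = 11881)
2556 - b = 2556 - 1*11881 = 2556 - 11881 = -9325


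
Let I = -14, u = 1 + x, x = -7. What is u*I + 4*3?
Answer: 96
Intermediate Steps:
u = -6 (u = 1 - 7 = -6)
u*I + 4*3 = -6*(-14) + 4*3 = 84 + 12 = 96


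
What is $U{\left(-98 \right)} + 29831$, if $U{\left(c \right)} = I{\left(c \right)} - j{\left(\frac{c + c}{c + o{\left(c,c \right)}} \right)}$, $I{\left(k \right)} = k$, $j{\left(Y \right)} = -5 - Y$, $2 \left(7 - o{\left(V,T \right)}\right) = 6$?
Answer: $\frac{1397784}{47} \approx 29740.0$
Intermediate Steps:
$o{\left(V,T \right)} = 4$ ($o{\left(V,T \right)} = 7 - 3 = 4$)
$U{\left(c \right)} = 5 + c + \frac{2 c}{4 + c}$ ($U{\left(c \right)} = c - \left(-5 - \frac{c + c}{c + 4}\right) = c - \left(-5 - \frac{2 c}{4 + c}\right) = c + \left(5 + \frac{2 c}{4 + c}\right) = 5 + c + \frac{2 c}{4 + c}$)
$U{\left(-98 \right)} + 29831 = \frac{20 + \left(-98\right)^{2} + 11 \left(-98\right)}{4 - 98} + 29831 = \frac{20 + 9604 - 1078}{-94} + 29831 = \left(- \frac{1}{94}\right) 8546 + 29831 = - \frac{4273}{47} + 29831 = \frac{1397784}{47}$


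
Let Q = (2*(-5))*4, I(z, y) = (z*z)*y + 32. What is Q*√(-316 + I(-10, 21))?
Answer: -80*√454 ≈ -1704.6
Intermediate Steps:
I(z, y) = 32 + y*z² (I(z, y) = z²*y + 32 = y*z² + 32 = 32 + y*z²)
Q = -40 (Q = -10*4 = -40)
Q*√(-316 + I(-10, 21)) = -40*√(-316 + (32 + 21*(-10)²)) = -40*√(-316 + (32 + 21*100)) = -40*√(-316 + (32 + 2100)) = -40*√(-316 + 2132) = -80*√454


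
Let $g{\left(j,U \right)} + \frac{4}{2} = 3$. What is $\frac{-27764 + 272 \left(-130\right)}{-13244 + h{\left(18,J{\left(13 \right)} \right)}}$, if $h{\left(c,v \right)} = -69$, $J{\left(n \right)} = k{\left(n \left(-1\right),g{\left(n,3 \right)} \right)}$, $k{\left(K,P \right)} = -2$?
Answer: $\frac{63124}{13313} \approx 4.7415$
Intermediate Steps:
$g{\left(j,U \right)} = 1$ ($g{\left(j,U \right)} = -2 + 3 = 1$)
$J{\left(n \right)} = -2$
$\frac{-27764 + 272 \left(-130\right)}{-13244 + h{\left(18,J{\left(13 \right)} \right)}} = \frac{-27764 + 272 \left(-130\right)}{-13244 - 69} = \frac{-27764 - 35360}{-13313} = \left(-63124\right) \left(- \frac{1}{13313}\right) = \frac{63124}{13313}$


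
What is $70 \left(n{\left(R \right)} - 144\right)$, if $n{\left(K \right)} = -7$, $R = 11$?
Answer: $-10570$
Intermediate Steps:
$70 \left(n{\left(R \right)} - 144\right) = 70 \left(-7 - 144\right) = 70 \left(-151\right) = -10570$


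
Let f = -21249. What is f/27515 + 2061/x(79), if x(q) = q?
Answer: 55029744/2173685 ≈ 25.316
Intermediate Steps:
f/27515 + 2061/x(79) = -21249/27515 + 2061/79 = 55029744/2173685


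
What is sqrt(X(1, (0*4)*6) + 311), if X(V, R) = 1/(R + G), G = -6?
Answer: sqrt(11190)/6 ≈ 17.630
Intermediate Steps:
X(V, R) = 1/(-6 + R) (X(V, R) = 1/(R - 6) = 1/(-6 + R))
sqrt(X(1, (0*4)*6) + 311) = sqrt(1/(-6 + (0*4)*6) + 311) = sqrt(1/(-6 + 0*6) + 311) = sqrt(1/(-6 + 0) + 311) = sqrt(1/(-6) + 311) = sqrt(-1/6 + 311) = sqrt(1865/6) = sqrt(11190)/6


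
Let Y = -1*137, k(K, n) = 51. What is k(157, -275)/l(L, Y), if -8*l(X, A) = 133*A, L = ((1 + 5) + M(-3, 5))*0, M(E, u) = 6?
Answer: 408/18221 ≈ 0.022392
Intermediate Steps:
L = 0 (L = ((1 + 5) + 6)*0 = (6 + 6)*0 = 12*0 = 0)
Y = -137
l(X, A) = -133*A/8
k(157, -275)/l(L, Y) = 51/((-133/8*(-137))) = 51/(18221/8) = 51*(8/18221) = 408/18221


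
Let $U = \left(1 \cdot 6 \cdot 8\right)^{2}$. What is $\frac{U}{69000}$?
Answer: $\frac{96}{2875} \approx 0.033391$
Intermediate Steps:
$U = 2304$ ($U = \left(6 \cdot 8\right)^{2} = 48^{2} = 2304$)
$\frac{U}{69000} = \frac{2304}{69000} = 2304 \cdot \frac{1}{69000} = \frac{96}{2875}$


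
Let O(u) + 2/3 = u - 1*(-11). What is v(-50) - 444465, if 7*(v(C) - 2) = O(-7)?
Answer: -9333713/21 ≈ -4.4446e+5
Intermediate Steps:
O(u) = 31/3 + u (O(u) = -2/3 + (u - 1*(-11)) = -2/3 + (u + 11) = -2/3 + (11 + u) = 31/3 + u)
v(C) = 52/21 (v(C) = 2 + (31/3 - 7)/7 = 2 + (1/7)*(10/3) = 2 + 10/21 = 52/21)
v(-50) - 444465 = 52/21 - 444465 = -9333713/21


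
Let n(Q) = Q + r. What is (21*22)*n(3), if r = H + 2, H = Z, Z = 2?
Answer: 3234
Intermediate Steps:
H = 2
r = 4 (r = 2 + 2 = 4)
n(Q) = 4 + Q (n(Q) = Q + 4 = 4 + Q)
(21*22)*n(3) = (21*22)*(4 + 3) = 462*7 = 3234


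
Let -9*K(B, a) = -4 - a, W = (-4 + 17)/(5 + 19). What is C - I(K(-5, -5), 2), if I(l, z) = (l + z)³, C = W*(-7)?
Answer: -61417/5832 ≈ -10.531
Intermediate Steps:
W = 13/24 ≈ 0.54167
K(B, a) = 4/9 + a/9 (K(B, a) = -(-4 - a)/9 = 4/9 + a/9)
C = -91/24 (C = (13/24)*(-7) = -91/24 ≈ -3.7917)
C - I(K(-5, -5), 2) = -91/24 - ((4/9 + (⅑)*(-5)) + 2)³ = -91/24 - ((4/9 - 5/9) + 2)³ = -91/24 - (-⅑ + 2)³ = -91/24 - (17/9)³ = -91/24 - 1*4913/729 = -91/24 - 4913/729 = -61417/5832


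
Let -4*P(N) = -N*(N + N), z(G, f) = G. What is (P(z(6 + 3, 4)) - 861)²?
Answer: 2692881/4 ≈ 6.7322e+5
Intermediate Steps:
P(N) = N²/2 (P(N) = -(-1)*N*(N + N)/4 = -(-1)*N*(2*N)/4 = -(-1)*2*N²/4 = -(-1)*N²/2 = N²/2)
(P(z(6 + 3, 4)) - 861)² = ((6 + 3)²/2 - 861)² = ((½)*9² - 861)² = ((½)*81 - 861)² = (81/2 - 861)² = (-1641/2)² = 2692881/4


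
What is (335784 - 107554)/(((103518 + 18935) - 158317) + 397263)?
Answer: 228230/361399 ≈ 0.63152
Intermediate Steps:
(335784 - 107554)/(((103518 + 18935) - 158317) + 397263) = 228230/((122453 - 158317) + 397263) = 228230/(-35864 + 397263) = 228230/361399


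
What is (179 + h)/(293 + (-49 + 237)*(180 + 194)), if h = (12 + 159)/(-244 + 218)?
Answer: 4483/1835730 ≈ 0.0024421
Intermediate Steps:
h = -171/26 (h = 171/(-26) = 171*(-1/26) = -171/26 ≈ -6.5769)
(179 + h)/(293 + (-49 + 237)*(180 + 194)) = (179 - 171/26)/(293 + (-49 + 237)*(180 + 194)) = 4483/(26*(293 + 188*374)) = 4483/(26*(293 + 70312)) = (4483/26)/70605 = (4483/26)*(1/70605) = 4483/1835730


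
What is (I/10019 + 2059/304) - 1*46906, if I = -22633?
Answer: -142851420367/3045776 ≈ -46902.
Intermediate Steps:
(I/10019 + 2059/304) - 1*46906 = (-22633/10019 + 2059/304) - 1*46906 = (-22633*1/10019 + 2059*(1/304)) - 46906 = (-22633/10019 + 2059/304) - 46906 = 13748689/3045776 - 46906 = -142851420367/3045776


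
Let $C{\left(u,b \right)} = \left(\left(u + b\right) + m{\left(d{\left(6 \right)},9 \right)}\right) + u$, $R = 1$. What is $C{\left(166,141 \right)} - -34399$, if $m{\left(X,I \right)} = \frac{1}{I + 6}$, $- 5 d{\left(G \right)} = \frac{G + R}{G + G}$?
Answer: $\frac{523081}{15} \approx 34872.0$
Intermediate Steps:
$d{\left(G \right)} = - \frac{1 + G}{10 G}$ ($d{\left(G \right)} = - \frac{\left(G + 1\right) \frac{1}{G + G}}{5} = - \frac{\left(1 + G\right) \frac{1}{2 G}}{5} = - \frac{\frac{1}{2} \frac{1}{G} \left(1 + G\right)}{5} = - \frac{1 + G}{10 G}$)
$m{\left(X,I \right)} = \frac{1}{6 + I}$
$C{\left(u,b \right)} = \frac{1}{15} + b + 2 u$ ($C{\left(u,b \right)} = \left(\left(u + b\right) + \frac{1}{6 + 9}\right) + u = \left(\left(b + u\right) + \frac{1}{15}\right) + u = \left(\frac{1}{15} + b + u\right) + u = \frac{1}{15} + b + 2 u$)
$C{\left(166,141 \right)} - -34399 = \left(\frac{1}{15} + 141 + 2 \cdot 166\right) - -34399 = \left(\frac{1}{15} + 141 + 332\right) + 34399 = \frac{7096}{15} + 34399 = \frac{523081}{15}$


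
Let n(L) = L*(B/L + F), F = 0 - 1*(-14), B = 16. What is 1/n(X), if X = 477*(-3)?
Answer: -1/20018 ≈ -4.9955e-5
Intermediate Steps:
F = 14 (F = 0 + 14 = 14)
X = -1431
n(L) = L*(14 + 16/L) (n(L) = L*(16/L + 14) = L*(14 + 16/L))
1/n(X) = 1/(16 + 14*(-1431)) = 1/(16 - 20034) = 1/(-20018) = -1/20018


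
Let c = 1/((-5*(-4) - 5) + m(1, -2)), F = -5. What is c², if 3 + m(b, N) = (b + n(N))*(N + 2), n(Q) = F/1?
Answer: 1/144 ≈ 0.0069444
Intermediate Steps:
n(Q) = -5 (n(Q) = -5/1 = -5*1 = -5)
m(b, N) = -3 + (-5 + b)*(2 + N) (m(b, N) = -3 + (b - 5)*(N + 2) = -3 + (-5 + b)*(2 + N))
c = 1/12 (c = 1/((-5*(-4) - 5) + (-13 - 5*(-2) + 2*1 - 2*1)) = 1/((20 - 5) + (-13 + 10 + 2 - 2)) = 1/(15 - 3) = 1/12 ≈ 0.083333)
c² = (1/12)² = 1/144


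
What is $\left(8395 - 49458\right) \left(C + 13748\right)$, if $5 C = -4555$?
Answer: $-527125731$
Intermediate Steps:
$C = -911$ ($C = \frac{1}{5} \left(-4555\right) = -911$)
$\left(8395 - 49458\right) \left(C + 13748\right) = \left(8395 - 49458\right) \left(-911 + 13748\right) = \left(-41063\right) 12837 = -527125731$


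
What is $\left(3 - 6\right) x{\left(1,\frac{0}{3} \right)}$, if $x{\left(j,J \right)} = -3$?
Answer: $9$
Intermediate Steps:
$\left(3 - 6\right) x{\left(1,\frac{0}{3} \right)} = \left(3 - 6\right) \left(-3\right) = \left(-3\right) \left(-3\right) = 9$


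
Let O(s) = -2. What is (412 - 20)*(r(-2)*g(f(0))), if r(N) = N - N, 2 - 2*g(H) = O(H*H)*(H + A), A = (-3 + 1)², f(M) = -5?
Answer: 0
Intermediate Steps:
A = 4 (A = (-2)² = 4)
g(H) = 5 + H (g(H) = 1 - (-1)*(H + 4) = 1 - (-1)*(4 + H) = 1 - (-8 - 2*H)/2 = 1 + (4 + H) = 5 + H)
r(N) = 0
(412 - 20)*(r(-2)*g(f(0))) = (412 - 20)*(0*(5 - 5)) = 392*(0*0) = 392*0 = 0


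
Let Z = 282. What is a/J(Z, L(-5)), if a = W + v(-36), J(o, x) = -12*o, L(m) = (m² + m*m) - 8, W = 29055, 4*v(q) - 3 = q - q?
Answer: -38741/4512 ≈ -8.5862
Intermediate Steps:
v(q) = ¾ (v(q) = ¾ + (q - q)/4 = ¾ + (¼)*0 = ¾ + 0 = ¾)
L(m) = -8 + 2*m² (L(m) = (m² + m²) - 8 = 2*m² - 8 = -8 + 2*m²)
a = 116223/4 (a = 29055 + ¾ = 116223/4 ≈ 29056.)
a/J(Z, L(-5)) = 116223/(4*((-12*282))) = (116223/4)/(-3384) = (116223/4)*(-1/3384) = -38741/4512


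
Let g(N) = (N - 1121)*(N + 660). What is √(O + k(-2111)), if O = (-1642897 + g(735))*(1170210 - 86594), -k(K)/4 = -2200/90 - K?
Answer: 2*I*√5318469430691/3 ≈ 1.5375e+6*I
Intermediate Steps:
k(K) = 880/9 + 4*K (k(K) = -4*(-2200/90 - K) = -4*(-2200*1/90 - K) = -4*(-220/9 - K) = 880/9 + 4*K)
g(N) = (-1121 + N)*(660 + N)
O = -2363764183072 (O = (-1642897 + (-739860 + 735² - 461*735))*(1170210 - 86594) = (-1642897 + (-739860 + 540225 - 338835))*1083616 = (-1642897 - 538470)*1083616 = -2181367*1083616 = -2363764183072)
√(O + k(-2111)) = √(-2363764183072 + (880/9 + 4*(-2111))) = √(-2363764183072 + (880/9 - 8444)) = √(-2363764183072 - 75116/9) = √(-21273877722764/9) = 2*I*√5318469430691/3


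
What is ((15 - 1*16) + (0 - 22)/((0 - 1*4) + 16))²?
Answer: 289/36 ≈ 8.0278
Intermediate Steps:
((15 - 1*16) + (0 - 22)/((0 - 1*4) + 16))² = ((15 - 16) - 22/((0 - 4) + 16))² = (-1 - 22/(-4 + 16))² = (-1 - 22/12)² = (-1 - 22*1/12)² = (-1 - 11/6)² = (-17/6)² = 289/36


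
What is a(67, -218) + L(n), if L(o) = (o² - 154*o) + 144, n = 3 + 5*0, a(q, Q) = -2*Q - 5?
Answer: 122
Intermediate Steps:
a(q, Q) = -5 - 2*Q
n = 3 (n = 3 + 0 = 3)
L(o) = 144 + o² - 154*o
a(67, -218) + L(n) = (-5 - 2*(-218)) + (144 + 3² - 154*3) = (-5 + 436) + (144 + 9 - 462) = 431 - 309 = 122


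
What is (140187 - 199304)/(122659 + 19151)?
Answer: -59117/141810 ≈ -0.41687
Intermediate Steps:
(140187 - 199304)/(122659 + 19151) = -59117/141810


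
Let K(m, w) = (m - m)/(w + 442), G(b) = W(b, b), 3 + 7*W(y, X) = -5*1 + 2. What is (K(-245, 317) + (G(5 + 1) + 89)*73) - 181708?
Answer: -1226915/7 ≈ -1.7527e+5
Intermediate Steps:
W(y, X) = -6/7 (W(y, X) = -3/7 + (-5*1 + 2)/7 = -3/7 + (-5 + 2)/7 = -3/7 + (⅐)*(-3) = -3/7 - 3/7 = -6/7)
G(b) = -6/7
K(m, w) = 0 (K(m, w) = 0/(442 + w) = 0)
(K(-245, 317) + (G(5 + 1) + 89)*73) - 181708 = (0 + (-6/7 + 89)*73) - 181708 = (0 + (617/7)*73) - 181708 = (0 + 45041/7) - 181708 = 45041/7 - 181708 = -1226915/7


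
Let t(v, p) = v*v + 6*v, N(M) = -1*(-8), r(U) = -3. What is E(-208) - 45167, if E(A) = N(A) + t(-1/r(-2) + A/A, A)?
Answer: -406343/9 ≈ -45149.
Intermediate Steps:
N(M) = 8
t(v, p) = v² + 6*v
E(A) = 160/9 (E(A) = 8 + (-1/(-3) + A/A)*(6 + (-1/(-3) + A/A)) = 8 + (-1*(-⅓) + 1)*(6 + (-1*(-⅓) + 1)) = 8 + (⅓ + 1)*(6 + (⅓ + 1)) = 8 + 4*(6 + 4/3)/3 = 8 + (4/3)*(22/3) = 8 + 88/9 = 160/9)
E(-208) - 45167 = 160/9 - 45167 = -406343/9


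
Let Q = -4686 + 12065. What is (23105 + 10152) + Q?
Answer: 40636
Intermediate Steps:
Q = 7379
(23105 + 10152) + Q = (23105 + 10152) + 7379 = 33257 + 7379 = 40636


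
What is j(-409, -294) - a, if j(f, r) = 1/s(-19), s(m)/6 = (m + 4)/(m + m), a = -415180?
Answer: 18683119/45 ≈ 4.1518e+5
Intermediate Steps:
s(m) = 3*(4 + m)/m (s(m) = 6*((m + 4)/(m + m)) = 6*((4 + m)/((2*m))) = 6*((4 + m)*(1/(2*m))) = 6*((4 + m)/(2*m)) = 3*(4 + m)/m)
j(f, r) = 19/45 (j(f, r) = 1/(3 + 12/(-19)) = 1/(3 + 12*(-1/19)) = 1/(3 - 12/19) = 1/(45/19) = 19/45)
j(-409, -294) - a = 19/45 - 1*(-415180) = 19/45 + 415180 = 18683119/45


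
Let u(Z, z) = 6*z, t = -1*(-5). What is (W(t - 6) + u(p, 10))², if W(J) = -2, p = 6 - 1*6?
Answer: 3364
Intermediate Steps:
t = 5
p = 0 (p = 6 - 6 = 0)
(W(t - 6) + u(p, 10))² = (-2 + 6*10)² = (-2 + 60)² = 58² = 3364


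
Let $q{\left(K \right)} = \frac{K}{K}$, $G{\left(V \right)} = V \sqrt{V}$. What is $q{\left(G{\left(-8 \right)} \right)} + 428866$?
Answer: $428867$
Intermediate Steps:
$G{\left(V \right)} = V^{\frac{3}{2}}$
$q{\left(K \right)} = 1$
$q{\left(G{\left(-8 \right)} \right)} + 428866 = 1 + 428866 = 428867$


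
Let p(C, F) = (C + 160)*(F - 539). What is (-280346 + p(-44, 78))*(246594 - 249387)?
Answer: 932364846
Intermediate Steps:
p(C, F) = (-539 + F)*(160 + C) (p(C, F) = (160 + C)*(-539 + F) = (-539 + F)*(160 + C))
(-280346 + p(-44, 78))*(246594 - 249387) = (-280346 + (-86240 - 539*(-44) + 160*78 - 44*78))*(246594 - 249387) = (-280346 + (-86240 + 23716 + 12480 - 3432))*(-2793) = (-280346 - 53476)*(-2793) = -333822*(-2793) = 932364846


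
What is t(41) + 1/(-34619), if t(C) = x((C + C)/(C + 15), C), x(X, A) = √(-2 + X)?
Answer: -1/34619 + I*√105/14 ≈ -2.8886e-5 + 0.73193*I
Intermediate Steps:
t(C) = √(-2 + 2*C/(15 + C)) (t(C) = √(-2 + (C + C)/(C + 15)) = √(-2 + (2*C)/(15 + C)) = √(-2 + 2*C/(15 + C)))
t(41) + 1/(-34619) = √30*√(-1/(15 + 41)) + 1/(-34619) = √30*√(-1/56) - 1/34619 = √30*(I*√14/28) - 1/34619 = I*√105/14 - 1/34619 = -1/34619 + I*√105/14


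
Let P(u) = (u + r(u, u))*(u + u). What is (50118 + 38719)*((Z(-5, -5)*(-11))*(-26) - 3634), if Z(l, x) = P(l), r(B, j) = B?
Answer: 2217904542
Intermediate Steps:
P(u) = 4*u² (P(u) = (u + u)*(u + u) = (2*u)*(2*u) = 4*u²)
Z(l, x) = 4*l²
(50118 + 38719)*((Z(-5, -5)*(-11))*(-26) - 3634) = (50118 + 38719)*(((4*(-5)²)*(-11))*(-26) - 3634) = 88837*(((4*25)*(-11))*(-26) - 3634) = 88837*((100*(-11))*(-26) - 3634) = 88837*(-1100*(-26) - 3634) = 88837*(28600 - 3634) = 88837*24966 = 2217904542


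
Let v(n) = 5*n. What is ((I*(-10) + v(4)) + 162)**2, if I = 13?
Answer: 2704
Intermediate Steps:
((I*(-10) + v(4)) + 162)**2 = ((13*(-10) + 5*4) + 162)**2 = ((-130 + 20) + 162)**2 = (-110 + 162)**2 = 52**2 = 2704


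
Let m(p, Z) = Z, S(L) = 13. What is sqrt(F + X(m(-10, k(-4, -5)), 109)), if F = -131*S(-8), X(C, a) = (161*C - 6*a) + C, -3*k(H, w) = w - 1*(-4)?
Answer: 7*I*sqrt(47) ≈ 47.99*I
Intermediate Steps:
k(H, w) = -4/3 - w/3 (k(H, w) = -(w - 1*(-4))/3 = -(w + 4)/3 = -(4 + w)/3 = -4/3 - w/3)
X(C, a) = -6*a + 162*C (X(C, a) = (-6*a + 161*C) + C = -6*a + 162*C)
F = -1703 (F = -131*13 = -1703)
sqrt(F + X(m(-10, k(-4, -5)), 109)) = sqrt(-1703 + (-6*109 + 162*(-4/3 - 1/3*(-5)))) = sqrt(-1703 + (-654 + 162*(-4/3 + 5/3))) = sqrt(-1703 + (-654 + 162*(1/3))) = sqrt(-1703 + (-654 + 54)) = sqrt(-1703 - 600) = sqrt(-2303) = 7*I*sqrt(47)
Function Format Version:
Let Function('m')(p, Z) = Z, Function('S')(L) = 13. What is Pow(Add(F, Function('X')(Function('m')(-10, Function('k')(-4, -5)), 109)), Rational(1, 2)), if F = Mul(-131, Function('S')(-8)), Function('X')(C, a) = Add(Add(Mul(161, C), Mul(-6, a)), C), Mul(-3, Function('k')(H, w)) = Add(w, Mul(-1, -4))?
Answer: Mul(7, I, Pow(47, Rational(1, 2))) ≈ Mul(47.990, I)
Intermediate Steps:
Function('k')(H, w) = Add(Rational(-4, 3), Mul(Rational(-1, 3), w)) (Function('k')(H, w) = Mul(Rational(-1, 3), Add(w, Mul(-1, -4))) = Mul(Rational(-1, 3), Add(w, 4)) = Mul(Rational(-1, 3), Add(4, w)) = Add(Rational(-4, 3), Mul(Rational(-1, 3), w)))
Function('X')(C, a) = Add(Mul(-6, a), Mul(162, C)) (Function('X')(C, a) = Add(Add(Mul(-6, a), Mul(161, C)), C) = Add(Mul(-6, a), Mul(162, C)))
F = -1703 (F = Mul(-131, 13) = -1703)
Pow(Add(F, Function('X')(Function('m')(-10, Function('k')(-4, -5)), 109)), Rational(1, 2)) = Pow(Add(-1703, Add(Mul(-6, 109), Mul(162, Add(Rational(-4, 3), Mul(Rational(-1, 3), -5))))), Rational(1, 2)) = Pow(Add(-1703, Add(-654, Mul(162, Add(Rational(-4, 3), Rational(5, 3))))), Rational(1, 2)) = Pow(Add(-1703, Add(-654, Mul(162, Rational(1, 3)))), Rational(1, 2)) = Pow(Add(-1703, Add(-654, 54)), Rational(1, 2)) = Pow(Add(-1703, -600), Rational(1, 2)) = Pow(-2303, Rational(1, 2)) = Mul(7, I, Pow(47, Rational(1, 2)))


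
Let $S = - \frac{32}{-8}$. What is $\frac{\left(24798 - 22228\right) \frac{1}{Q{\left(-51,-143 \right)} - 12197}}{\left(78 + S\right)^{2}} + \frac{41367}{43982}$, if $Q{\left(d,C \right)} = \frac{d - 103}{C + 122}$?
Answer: $\frac{1271423838579}{1351841505599} \approx 0.94051$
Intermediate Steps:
$Q{\left(d,C \right)} = \frac{-103 + d}{122 + C}$
$S = 4$ ($S = \left(-32\right) \left(- \frac{1}{8}\right) = 4$)
$\frac{\left(24798 - 22228\right) \frac{1}{Q{\left(-51,-143 \right)} - 12197}}{\left(78 + S\right)^{2}} + \frac{41367}{43982} = \frac{\left(24798 - 22228\right) \frac{1}{\frac{-103 - 51}{122 - 143} - 12197}}{\left(78 + 4\right)^{2}} + \frac{41367}{43982} = \frac{2570 \frac{1}{\frac{1}{-21} \left(-154\right) - 12197}}{82^{2}} + 41367 \cdot \frac{1}{43982} = \frac{2570 \frac{1}{\left(- \frac{1}{21}\right) \left(-154\right) - 12197}}{6724} + \frac{41367}{43982} = \frac{2570}{\frac{22}{3} - 12197} \cdot \frac{1}{6724} + \frac{41367}{43982} = \frac{2570}{- \frac{36569}{3}} \cdot \frac{1}{6724} + \frac{41367}{43982} = 2570 \left(- \frac{3}{36569}\right) \frac{1}{6724} + \frac{41367}{43982} = \left(- \frac{7710}{36569}\right) \frac{1}{6724} + \frac{41367}{43982} = - \frac{3855}{122944978} + \frac{41367}{43982} = \frac{1271423838579}{1351841505599}$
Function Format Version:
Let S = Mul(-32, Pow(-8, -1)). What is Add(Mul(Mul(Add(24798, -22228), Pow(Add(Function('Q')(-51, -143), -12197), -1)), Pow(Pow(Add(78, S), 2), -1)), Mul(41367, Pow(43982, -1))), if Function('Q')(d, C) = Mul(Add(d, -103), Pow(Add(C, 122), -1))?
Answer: Rational(1271423838579, 1351841505599) ≈ 0.94051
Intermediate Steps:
Function('Q')(d, C) = Mul(Pow(Add(122, C), -1), Add(-103, d)) (Function('Q')(d, C) = Mul(Add(-103, d), Pow(Add(122, C), -1)) = Mul(Pow(Add(122, C), -1), Add(-103, d)))
S = 4 (S = Mul(-32, Rational(-1, 8)) = 4)
Add(Mul(Mul(Add(24798, -22228), Pow(Add(Function('Q')(-51, -143), -12197), -1)), Pow(Pow(Add(78, S), 2), -1)), Mul(41367, Pow(43982, -1))) = Add(Mul(Mul(Add(24798, -22228), Pow(Add(Mul(Pow(Add(122, -143), -1), Add(-103, -51)), -12197), -1)), Pow(Pow(Add(78, 4), 2), -1)), Mul(41367, Pow(43982, -1))) = Add(Mul(Mul(2570, Pow(Add(Mul(Pow(-21, -1), -154), -12197), -1)), Pow(Pow(82, 2), -1)), Mul(41367, Rational(1, 43982))) = Add(Mul(Mul(2570, Pow(Add(Mul(Rational(-1, 21), -154), -12197), -1)), Pow(6724, -1)), Rational(41367, 43982)) = Add(Mul(Mul(2570, Pow(Add(Rational(22, 3), -12197), -1)), Rational(1, 6724)), Rational(41367, 43982)) = Add(Mul(Mul(2570, Pow(Rational(-36569, 3), -1)), Rational(1, 6724)), Rational(41367, 43982)) = Add(Mul(Mul(2570, Rational(-3, 36569)), Rational(1, 6724)), Rational(41367, 43982)) = Add(Mul(Rational(-7710, 36569), Rational(1, 6724)), Rational(41367, 43982)) = Add(Rational(-3855, 122944978), Rational(41367, 43982)) = Rational(1271423838579, 1351841505599)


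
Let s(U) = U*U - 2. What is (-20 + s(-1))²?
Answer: 441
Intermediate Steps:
s(U) = -2 + U² (s(U) = U² - 2 = -2 + U²)
(-20 + s(-1))² = (-20 + (-2 + (-1)²))² = (-20 + (-2 + 1))² = (-20 - 1)² = (-21)² = 441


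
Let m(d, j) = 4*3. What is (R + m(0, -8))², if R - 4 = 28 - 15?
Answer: 841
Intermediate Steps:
m(d, j) = 12
R = 17 (R = 4 + (28 - 15) = 4 + 13 = 17)
(R + m(0, -8))² = (17 + 12)² = 29² = 841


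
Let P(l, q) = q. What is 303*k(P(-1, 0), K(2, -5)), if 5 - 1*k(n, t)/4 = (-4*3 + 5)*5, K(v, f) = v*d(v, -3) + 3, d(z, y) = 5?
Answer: 48480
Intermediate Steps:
K(v, f) = 3 + 5*v (K(v, f) = v*5 + 3 = 5*v + 3 = 3 + 5*v)
k(n, t) = 160 (k(n, t) = 20 - 4*(-4*3 + 5)*5 = 20 - 4*(-12 + 5)*5 = 20 - (-28)*5 = 20 - 4*(-35) = 20 + 140 = 160)
303*k(P(-1, 0), K(2, -5)) = 303*160 = 48480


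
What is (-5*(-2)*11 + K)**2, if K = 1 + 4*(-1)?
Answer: 11449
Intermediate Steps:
K = -3 (K = 1 - 4 = -3)
(-5*(-2)*11 + K)**2 = (-5*(-2)*11 - 3)**2 = (10*11 - 3)**2 = (110 - 3)**2 = 107**2 = 11449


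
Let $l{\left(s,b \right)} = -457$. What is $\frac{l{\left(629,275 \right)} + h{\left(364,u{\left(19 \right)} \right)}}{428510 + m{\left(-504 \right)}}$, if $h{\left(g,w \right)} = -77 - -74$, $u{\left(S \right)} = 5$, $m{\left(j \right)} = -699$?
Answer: $- \frac{460}{427811} \approx -0.0010752$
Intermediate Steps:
$h{\left(g,w \right)} = -3$ ($h{\left(g,w \right)} = -77 + 74 = -3$)
$\frac{l{\left(629,275 \right)} + h{\left(364,u{\left(19 \right)} \right)}}{428510 + m{\left(-504 \right)}} = \frac{-457 - 3}{428510 - 699} = - \frac{460}{427811}$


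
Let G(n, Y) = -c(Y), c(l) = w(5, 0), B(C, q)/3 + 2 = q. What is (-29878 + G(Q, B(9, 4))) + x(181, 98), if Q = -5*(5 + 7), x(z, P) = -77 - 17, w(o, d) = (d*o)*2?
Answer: -29972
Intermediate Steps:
B(C, q) = -6 + 3*q
w(o, d) = 2*d*o
c(l) = 0 (c(l) = 2*0*5 = 0)
x(z, P) = -94
Q = -60 (Q = -5*12 = -60)
G(n, Y) = 0 (G(n, Y) = -1*0 = 0)
(-29878 + G(Q, B(9, 4))) + x(181, 98) = (-29878 + 0) - 94 = -29878 - 94 = -29972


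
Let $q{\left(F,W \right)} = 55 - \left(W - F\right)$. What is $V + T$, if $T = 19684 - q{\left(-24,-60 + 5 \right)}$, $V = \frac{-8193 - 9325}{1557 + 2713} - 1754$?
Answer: $\frac{38088181}{2135} \approx 17840.0$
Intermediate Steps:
$q{\left(F,W \right)} = 55 + F - W$ ($q{\left(F,W \right)} = 55 + \left(F - W\right) = 55 + F - W$)
$V = - \frac{3753549}{2135}$ ($V = - \frac{17518}{4270} - 1754 = \left(-17518\right) \frac{1}{4270} - 1754 = - \frac{8759}{2135} - 1754 = - \frac{3753549}{2135} \approx -1758.1$)
$T = 19598$ ($T = 19684 - \left(55 - 24 - \left(-60 + 5\right)\right) = 19684 - \left(55 - 24 - -55\right) = 19684 - \left(55 - 24 + 55\right) = 19684 - 86 = 19598$)
$V + T = - \frac{3753549}{2135} + 19598 = \frac{38088181}{2135}$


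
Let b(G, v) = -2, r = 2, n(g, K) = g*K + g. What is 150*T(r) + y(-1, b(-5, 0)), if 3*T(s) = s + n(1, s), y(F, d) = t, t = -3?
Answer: 247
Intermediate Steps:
n(g, K) = g + K*g (n(g, K) = K*g + g = g + K*g)
y(F, d) = -3
T(s) = ⅓ + 2*s/3 (T(s) = (s + 1*(1 + s))/3 = (s + (1 + s))/3 = (1 + 2*s)/3 = ⅓ + 2*s/3)
150*T(r) + y(-1, b(-5, 0)) = 150*(⅓ + (⅔)*2) - 3 = 150*(⅓ + 4/3) - 3 = 150*(5/3) - 3 = 250 - 3 = 247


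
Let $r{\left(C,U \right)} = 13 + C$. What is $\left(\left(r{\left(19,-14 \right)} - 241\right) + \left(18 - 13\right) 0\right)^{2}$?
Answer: $43681$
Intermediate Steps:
$\left(\left(r{\left(19,-14 \right)} - 241\right) + \left(18 - 13\right) 0\right)^{2} = \left(\left(\left(13 + 19\right) - 241\right) + \left(18 - 13\right) 0\right)^{2} = \left(\left(32 - 241\right) + 5 \cdot 0\right)^{2} = \left(-209 + 0\right)^{2} = \left(-209\right)^{2} = 43681$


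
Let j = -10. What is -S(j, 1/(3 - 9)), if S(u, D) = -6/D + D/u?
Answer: -2161/60 ≈ -36.017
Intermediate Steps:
-S(j, 1/(3 - 9)) = -(-6/(1/(3 - 9)) + 1/((3 - 9)*(-10))) = -(-6/(1/(-6)) - 1/10/(-6)) = -(-6/(-1/6) - 1/6*(-1/10)) = -(-6*(-6) + 1/60) = -(36 + 1/60) = -1*2161/60 = -2161/60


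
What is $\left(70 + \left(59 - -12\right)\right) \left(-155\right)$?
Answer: $-21855$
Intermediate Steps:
$\left(70 + \left(59 - -12\right)\right) \left(-155\right) = \left(70 + \left(59 + 12\right)\right) \left(-155\right) = \left(70 + 71\right) \left(-155\right) = 141 \left(-155\right) = -21855$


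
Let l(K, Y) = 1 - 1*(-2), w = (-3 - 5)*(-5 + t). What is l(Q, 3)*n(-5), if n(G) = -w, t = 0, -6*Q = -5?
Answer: -120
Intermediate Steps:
Q = ⅚ (Q = -⅙*(-5) = ⅚ ≈ 0.83333)
w = 40 (w = (-3 - 5)*(-5 + 0) = -8*(-5) = 40)
n(G) = -40 (n(G) = -1*40 = -40)
l(K, Y) = 3 (l(K, Y) = 1 + 2 = 3)
l(Q, 3)*n(-5) = 3*(-40) = -120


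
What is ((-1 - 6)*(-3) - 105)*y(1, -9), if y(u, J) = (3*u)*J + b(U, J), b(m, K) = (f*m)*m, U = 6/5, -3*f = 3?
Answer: 59724/25 ≈ 2389.0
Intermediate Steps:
f = -1 (f = -⅓*3 = -1)
U = 6/5 (U = 6*(⅕) = 6/5 ≈ 1.2000)
b(m, K) = -m² (b(m, K) = (-m)*m = -m²)
y(u, J) = -36/25 + 3*J*u (y(u, J) = (3*u)*J - (6/5)² = 3*J*u - 1*36/25 = 3*J*u - 36/25 = -36/25 + 3*J*u)
((-1 - 6)*(-3) - 105)*y(1, -9) = ((-1 - 6)*(-3) - 105)*(-36/25 + 3*(-9)*1) = (-7*(-3) - 105)*(-36/25 - 27) = (21 - 105)*(-711/25) = -84*(-711/25) = 59724/25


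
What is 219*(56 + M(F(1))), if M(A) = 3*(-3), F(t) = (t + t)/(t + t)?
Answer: 10293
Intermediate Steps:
F(t) = 1 (F(t) = (2*t)/((2*t)) = (2*t)*(1/(2*t)) = 1)
M(A) = -9
219*(56 + M(F(1))) = 219*(56 - 9) = 219*47 = 10293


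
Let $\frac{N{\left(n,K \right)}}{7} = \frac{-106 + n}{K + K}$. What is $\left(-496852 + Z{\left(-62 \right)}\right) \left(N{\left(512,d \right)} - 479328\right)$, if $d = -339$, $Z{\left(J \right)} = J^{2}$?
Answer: $\frac{26703550385968}{113} \approx 2.3631 \cdot 10^{11}$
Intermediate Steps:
$N{\left(n,K \right)} = \frac{7 \left(-106 + n\right)}{2 K}$ ($N{\left(n,K \right)} = 7 \frac{-106 + n}{K + K} = 7 \frac{-106 + n}{2 K} = \frac{7 \left(-106 + n\right)}{2 K}$)
$\left(-496852 + Z{\left(-62 \right)}\right) \left(N{\left(512,d \right)} - 479328\right) = \left(-496852 + \left(-62\right)^{2}\right) \left(\frac{7 \left(-106 + 512\right)}{2 \left(-339\right)} - 479328\right) = \left(-496852 + 3844\right) \left(\frac{7}{2} \left(- \frac{1}{339}\right) 406 - 479328\right) = - 493008 \left(- \frac{1421}{339} - 479328\right) = \left(-493008\right) \left(- \frac{162493613}{339}\right) = \frac{26703550385968}{113}$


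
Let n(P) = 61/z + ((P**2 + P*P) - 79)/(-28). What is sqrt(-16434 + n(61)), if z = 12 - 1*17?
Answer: I*sqrt(81874905)/70 ≈ 129.26*I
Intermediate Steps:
z = -5 (z = 12 - 17 = -5)
n(P) = -1313/140 - P**2/14 (n(P) = 61/(-5) + ((P**2 + P*P) - 79)/(-28) = 61*(-1/5) + ((P**2 + P**2) - 79)*(-1/28) = -61/5 + (2*P**2 - 79)*(-1/28) = -61/5 + (-79 + 2*P**2)*(-1/28) = -61/5 + (79/28 - P**2/14) = -1313/140 - P**2/14)
sqrt(-16434 + n(61)) = sqrt(-16434 + (-1313/140 - 1/14*61**2)) = sqrt(-16434 + (-1313/140 - 1/14*3721)) = sqrt(-16434 + (-1313/140 - 3721/14)) = sqrt(-16434 - 38523/140) = sqrt(-2339283/140) = I*sqrt(81874905)/70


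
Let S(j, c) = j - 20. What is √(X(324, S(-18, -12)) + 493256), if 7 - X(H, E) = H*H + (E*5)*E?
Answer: √381067 ≈ 617.31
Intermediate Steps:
S(j, c) = -20 + j
X(H, E) = 7 - H² - 5*E² (X(H, E) = 7 - (H*H + (E*5)*E) = 7 - (H² + (5*E)*E) = 7 - (H² + 5*E²) = 7 + (-H² - 5*E²) = 7 - H² - 5*E²)
√(X(324, S(-18, -12)) + 493256) = √((7 - 1*324² - 5*(-20 - 18)²) + 493256) = √((7 - 1*104976 - 5*(-38)²) + 493256) = √((7 - 104976 - 5*1444) + 493256) = √((7 - 104976 - 7220) + 493256) = √(-112189 + 493256) = √381067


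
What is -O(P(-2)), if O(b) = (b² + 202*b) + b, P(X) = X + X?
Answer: 796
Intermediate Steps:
P(X) = 2*X
O(b) = b² + 203*b
-O(P(-2)) = -2*(-2)*(203 + 2*(-2)) = -(-4)*(203 - 4) = -(-4)*199 = -1*(-796) = 796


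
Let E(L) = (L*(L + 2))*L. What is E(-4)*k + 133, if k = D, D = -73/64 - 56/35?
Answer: 2207/10 ≈ 220.70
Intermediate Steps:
D = -877/320 (D = -73*1/64 - 56*1/35 = -73/64 - 8/5 = -877/320 ≈ -2.7406)
k = -877/320 ≈ -2.7406
E(L) = L**2*(2 + L) (E(L) = (L*(2 + L))*L = L**2*(2 + L))
E(-4)*k + 133 = ((-4)**2*(2 - 4))*(-877/320) + 133 = (16*(-2))*(-877/320) + 133 = -32*(-877/320) + 133 = 877/10 + 133 = 2207/10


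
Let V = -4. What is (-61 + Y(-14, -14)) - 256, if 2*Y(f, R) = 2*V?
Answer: -321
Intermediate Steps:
Y(f, R) = -4 (Y(f, R) = (2*(-4))/2 = (½)*(-8) = -4)
(-61 + Y(-14, -14)) - 256 = (-61 - 4) - 256 = -65 - 256 = -321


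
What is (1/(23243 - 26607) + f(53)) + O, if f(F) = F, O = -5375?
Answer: -17903209/3364 ≈ -5322.0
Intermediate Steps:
(1/(23243 - 26607) + f(53)) + O = (1/(23243 - 26607) + 53) - 5375 = (1/(-3364) + 53) - 5375 = (-1/3364 + 53) - 5375 = 178291/3364 - 5375 = -17903209/3364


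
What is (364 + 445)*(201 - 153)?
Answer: 38832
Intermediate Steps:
(364 + 445)*(201 - 153) = 809*48 = 38832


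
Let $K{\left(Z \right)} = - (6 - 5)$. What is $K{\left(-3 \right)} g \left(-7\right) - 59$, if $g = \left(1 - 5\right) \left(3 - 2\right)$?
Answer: $-87$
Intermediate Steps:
$K{\left(Z \right)} = -1$ ($K{\left(Z \right)} = - (6 - 5) = \left(-1\right) 1 = -1$)
$g = -4$ ($g = \left(-4\right) 1 = -4$)
$K{\left(-3 \right)} g \left(-7\right) - 59 = - \left(-4\right) \left(-7\right) - 59 = \left(-1\right) 28 - 59 = -28 - 59 = -87$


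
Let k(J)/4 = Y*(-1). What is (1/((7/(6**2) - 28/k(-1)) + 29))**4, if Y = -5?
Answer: 1049760000/626501350540081 ≈ 1.6756e-6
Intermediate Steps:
k(J) = 20 (k(J) = 4*(-5*(-1)) = 4*5 = 20)
(1/((7/(6**2) - 28/k(-1)) + 29))**4 = (1/((7/(6**2) - 28/20) + 29))**4 = (1/((7/36 - 28*1/20) + 29))**4 = (1/((7*(1/36) - 7/5) + 29))**4 = (1/((7/36 - 7/5) + 29))**4 = (1/(-217/180 + 29))**4 = (1/(5003/180))**4 = (180/5003)**4 = 1049760000/626501350540081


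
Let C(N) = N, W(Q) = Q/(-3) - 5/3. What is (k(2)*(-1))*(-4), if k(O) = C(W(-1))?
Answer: -16/3 ≈ -5.3333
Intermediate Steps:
W(Q) = -5/3 - Q/3 (W(Q) = Q*(-1/3) - 5*1/3 = -Q/3 - 5/3 = -5/3 - Q/3)
k(O) = -4/3 (k(O) = -5/3 - 1/3*(-1) = -5/3 + 1/3 = -4/3)
(k(2)*(-1))*(-4) = -4/3*(-1)*(-4) = (4/3)*(-4) = -16/3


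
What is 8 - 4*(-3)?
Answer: 20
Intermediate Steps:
8 - 4*(-3) = 8 + 12 = 20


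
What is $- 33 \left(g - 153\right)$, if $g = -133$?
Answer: $9438$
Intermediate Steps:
$- 33 \left(g - 153\right) = - 33 \left(-133 - 153\right) = \left(-33\right) \left(-286\right) = 9438$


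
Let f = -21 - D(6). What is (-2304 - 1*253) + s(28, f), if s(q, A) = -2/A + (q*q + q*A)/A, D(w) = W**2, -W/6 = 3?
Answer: -37969/15 ≈ -2531.3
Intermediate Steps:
W = -18 (W = -6*3 = -18)
D(w) = 324 (D(w) = (-18)**2 = 324)
f = -345 (f = -21 - 1*324 = -21 - 324 = -345)
s(q, A) = -2/A + (q**2 + A*q)/A
(-2304 - 1*253) + s(28, f) = (-2304 - 1*253) + (-2 + 28**2 - 345*28)/(-345) = (-2304 - 253) - (-2 + 784 - 9660)/345 = -2557 - 1/345*(-8878) = -2557 + 386/15 = -37969/15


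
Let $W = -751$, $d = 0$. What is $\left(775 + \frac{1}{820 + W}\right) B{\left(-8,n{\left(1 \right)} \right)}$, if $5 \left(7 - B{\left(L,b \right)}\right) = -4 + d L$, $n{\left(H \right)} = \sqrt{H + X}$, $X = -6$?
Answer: $\frac{695188}{115} \approx 6045.1$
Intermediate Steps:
$n{\left(H \right)} = \sqrt{-6 + H}$ ($n{\left(H \right)} = \sqrt{H - 6} = \sqrt{-6 + H}$)
$B{\left(L,b \right)} = \frac{39}{5}$ ($B{\left(L,b \right)} = 7 - \frac{-4 + 0 L}{5} = 7 - \frac{-4 + 0}{5} = 7 - - \frac{4}{5} = 7 + \frac{4}{5} = \frac{39}{5}$)
$\left(775 + \frac{1}{820 + W}\right) B{\left(-8,n{\left(1 \right)} \right)} = \left(775 + \frac{1}{820 - 751}\right) \frac{39}{5} = \left(775 + \frac{1}{69}\right) \frac{39}{5} = \frac{53476}{69} \cdot \frac{39}{5} = \frac{695188}{115}$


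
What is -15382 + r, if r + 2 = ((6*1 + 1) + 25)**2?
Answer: -14360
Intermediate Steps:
r = 1022 (r = -2 + ((6*1 + 1) + 25)**2 = -2 + ((6 + 1) + 25)**2 = -2 + (7 + 25)**2 = -2 + 32**2 = -2 + 1024 = 1022)
-15382 + r = -15382 + 1022 = -14360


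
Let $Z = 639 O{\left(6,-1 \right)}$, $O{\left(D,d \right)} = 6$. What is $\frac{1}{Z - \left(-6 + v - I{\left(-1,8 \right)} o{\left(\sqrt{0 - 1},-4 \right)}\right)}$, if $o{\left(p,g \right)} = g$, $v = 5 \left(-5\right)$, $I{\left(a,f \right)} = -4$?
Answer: $\frac{1}{3881} \approx 0.00025767$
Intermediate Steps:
$v = -25$
$Z = 3834$ ($Z = 639 \cdot 6 = 3834$)
$\frac{1}{Z - \left(-6 + v - I{\left(-1,8 \right)} o{\left(\sqrt{0 - 1},-4 \right)}\right)} = \frac{1}{3834 + \left(\left(6 - -25\right) - -16\right)} = \frac{1}{3834 + \left(\left(6 + 25\right) + 16\right)} = \frac{1}{3834 + \left(31 + 16\right)} = \frac{1}{3834 + 47} = \frac{1}{3881}$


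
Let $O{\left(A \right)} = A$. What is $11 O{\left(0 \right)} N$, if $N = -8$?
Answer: $0$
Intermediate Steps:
$11 O{\left(0 \right)} N = 11 \cdot 0 \left(-8\right) = 0 \left(-8\right) = 0$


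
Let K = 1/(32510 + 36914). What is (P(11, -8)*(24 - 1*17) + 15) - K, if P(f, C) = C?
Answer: -2846385/69424 ≈ -41.000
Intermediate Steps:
K = 1/69424 ≈ 1.4404e-5
(P(11, -8)*(24 - 1*17) + 15) - K = (-8*(24 - 1*17) + 15) - 1*1/69424 = (-8*(24 - 17) + 15) - 1/69424 = (-8*7 + 15) - 1/69424 = (-56 + 15) - 1/69424 = -41 - 1/69424 = -2846385/69424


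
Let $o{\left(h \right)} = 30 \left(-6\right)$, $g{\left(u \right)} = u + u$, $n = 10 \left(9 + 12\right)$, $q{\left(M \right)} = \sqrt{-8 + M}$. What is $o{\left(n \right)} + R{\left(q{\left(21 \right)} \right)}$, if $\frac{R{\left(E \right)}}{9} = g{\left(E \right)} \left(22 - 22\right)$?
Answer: $-180$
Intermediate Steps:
$n = 210$ ($n = 10 \cdot 21 = 210$)
$g{\left(u \right)} = 2 u$
$R{\left(E \right)} = 0$ ($R{\left(E \right)} = 9 \cdot 2 E \left(22 - 22\right) = 9 \cdot 2 E 0 = 9 \cdot 0 = 0$)
$o{\left(h \right)} = -180$
$o{\left(n \right)} + R{\left(q{\left(21 \right)} \right)} = -180 + 0 = -180$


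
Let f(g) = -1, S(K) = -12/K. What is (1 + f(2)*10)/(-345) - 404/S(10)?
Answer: 116159/345 ≈ 336.69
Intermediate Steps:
(1 + f(2)*10)/(-345) - 404/S(10) = (1 - 1*10)/(-345) - 404/((-12/10)) = (1 - 10)*(-1/345) - 404/((-12*1/10)) = -9*(-1/345) - 404/(-6/5) = 3/115 - 404*(-5/6) = 3/115 + 1010/3 = 116159/345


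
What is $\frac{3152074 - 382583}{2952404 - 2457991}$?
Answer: $\frac{2769491}{494413} \approx 5.6016$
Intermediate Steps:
$\frac{3152074 - 382583}{2952404 - 2457991} = \frac{2769491}{494413}$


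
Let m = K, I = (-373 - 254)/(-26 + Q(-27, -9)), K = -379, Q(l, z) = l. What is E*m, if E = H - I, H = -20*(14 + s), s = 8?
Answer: 9075913/53 ≈ 1.7124e+5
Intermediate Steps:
I = 627/53 (I = (-373 - 254)/(-26 - 27) = -627/(-53) = -627*(-1/53) = 627/53 ≈ 11.830)
m = -379
H = -440 (H = -20*(14 + 8) = -20*22 = -440)
E = -23947/53 (E = -440 - 1*627/53 = -440 - 627/53 = -23947/53 ≈ -451.83)
E*m = -23947/53*(-379) = 9075913/53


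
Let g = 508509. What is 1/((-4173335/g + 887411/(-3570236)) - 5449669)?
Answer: -1815497138124/9893873824270418215 ≈ -1.8350e-7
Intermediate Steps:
1/((-4173335/g + 887411/(-3570236)) - 5449669) = 1/((-4173335/508509 + 887411/(-3570236)) - 5449669) = 1/((-4173335*1/508509 + 887411*(-1/3570236)) - 5449669) = 1/((-4173335/508509 - 887411/3570236) - 5449669) = 1/(-15351047337259/1815497138124 - 5449669) = 1/(-9893873824270418215/1815497138124) = -1815497138124/9893873824270418215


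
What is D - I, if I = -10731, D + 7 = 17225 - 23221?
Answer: 4728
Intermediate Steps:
D = -6003 (D = -7 + (17225 - 23221) = -7 - 5996 = -6003)
D - I = -6003 - 1*(-10731) = -6003 + 10731 = 4728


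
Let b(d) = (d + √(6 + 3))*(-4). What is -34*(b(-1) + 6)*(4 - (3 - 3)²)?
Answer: 272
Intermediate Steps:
b(d) = -12 - 4*d (b(d) = (d + √9)*(-4) = (d + 3)*(-4) = (3 + d)*(-4) = -12 - 4*d)
-34*(b(-1) + 6)*(4 - (3 - 3)²) = -34*((-12 - 4*(-1)) + 6)*(4 - (3 - 3)²) = -34*((-12 + 4) + 6)*(4 - 1*0²) = -34*(-8 + 6)*(4 - 1*0) = -(-68)*(4 + 0) = -(-68)*4 = -34*(-8) = 272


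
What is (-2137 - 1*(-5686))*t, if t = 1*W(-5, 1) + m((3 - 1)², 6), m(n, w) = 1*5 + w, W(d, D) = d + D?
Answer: 24843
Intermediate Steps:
W(d, D) = D + d
m(n, w) = 5 + w
t = 7 (t = 1*(1 - 5) + (5 + 6) = 1*(-4) + 11 = -4 + 11 = 7)
(-2137 - 1*(-5686))*t = (-2137 - 1*(-5686))*7 = (-2137 + 5686)*7 = 3549*7 = 24843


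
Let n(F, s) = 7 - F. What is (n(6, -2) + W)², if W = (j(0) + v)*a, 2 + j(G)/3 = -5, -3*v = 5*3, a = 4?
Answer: 10609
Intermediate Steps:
v = -5 (v = -5*3/3 = -⅓*15 = -5)
j(G) = -21 (j(G) = -6 + 3*(-5) = -6 - 15 = -21)
W = -104 (W = (-21 - 5)*4 = -26*4 = -104)
(n(6, -2) + W)² = ((7 - 1*6) - 104)² = ((7 - 6) - 104)² = (1 - 104)² = (-103)² = 10609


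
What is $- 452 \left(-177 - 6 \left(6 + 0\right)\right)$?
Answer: $96276$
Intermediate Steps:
$- 452 \left(-177 - 6 \left(6 + 0\right)\right) = - 452 \left(-177 - 36\right) = \left(-452\right) \left(-213\right) = 96276$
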